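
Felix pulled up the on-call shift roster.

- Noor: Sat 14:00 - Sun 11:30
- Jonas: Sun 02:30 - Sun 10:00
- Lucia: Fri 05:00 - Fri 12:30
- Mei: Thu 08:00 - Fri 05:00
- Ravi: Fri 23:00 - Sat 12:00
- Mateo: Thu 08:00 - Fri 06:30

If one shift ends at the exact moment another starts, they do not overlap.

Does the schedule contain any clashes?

Yes

Two intervals overlap when each starts before the other ends.
Sorted by start: Mei, Mateo, Lucia, Ravi, Noor, Jonas.
Mateo starts before Mei ends → Mei and Mateo overlap.
That's a conflict, so the schedule is not conflict-free.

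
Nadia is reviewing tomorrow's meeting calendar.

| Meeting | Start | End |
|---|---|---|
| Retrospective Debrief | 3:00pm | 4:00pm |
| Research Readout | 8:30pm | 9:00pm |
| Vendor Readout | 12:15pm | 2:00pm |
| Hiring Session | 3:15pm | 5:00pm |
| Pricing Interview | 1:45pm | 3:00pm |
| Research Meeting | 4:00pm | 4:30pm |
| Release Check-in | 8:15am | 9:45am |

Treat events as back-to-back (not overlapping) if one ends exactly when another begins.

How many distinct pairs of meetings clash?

3

Sorted by start: Release Check-in, Vendor Readout, Pricing Interview, Retrospective Debrief, Hiring Session, Research Meeting, Research Readout.
Vendor Readout starts after Release Check-in ends, so Release Check-in has no further overlaps.
Pricing Interview starts before Vendor Readout ends → Vendor Readout and Pricing Interview overlap.
Retrospective Debrief starts after Vendor Readout ends, so Vendor Readout has no further overlaps.
Retrospective Debrief starts exactly when Pricing Interview ends (back-to-back, no overlap), so Pricing Interview has no further overlaps.
Hiring Session starts before Retrospective Debrief ends → Retrospective Debrief and Hiring Session overlap.
Research Meeting starts exactly when Retrospective Debrief ends (back-to-back, no overlap), so Retrospective Debrief has no further overlaps.
Research Meeting starts before Hiring Session ends → Hiring Session and Research Meeting overlap.
Research Readout starts after Hiring Session ends.
Research Readout starts after Research Meeting ends.
Overlapping pairs: Hiring Session & Research Meeting, Hiring Session & Retrospective Debrief, Pricing Interview & Vendor Readout — 3 in total.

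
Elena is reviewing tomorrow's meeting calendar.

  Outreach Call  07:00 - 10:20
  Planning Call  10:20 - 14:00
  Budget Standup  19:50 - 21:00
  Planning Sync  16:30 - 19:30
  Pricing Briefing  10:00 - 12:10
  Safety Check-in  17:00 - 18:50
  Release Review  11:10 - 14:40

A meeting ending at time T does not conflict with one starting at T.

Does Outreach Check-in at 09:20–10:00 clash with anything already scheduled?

Outreach Call: starts 07:00 before Outreach Check-in ends 10:00, and ends 10:20 after Outreach Check-in starts 09:20 → overlap.
Pricing Briefing: starts 10:00 at or after Outreach Check-in ends 10:00 → clear.
Planning Call: starts 10:20 at or after Outreach Check-in ends 10:00 → clear.
Release Review: starts 11:10 at or after Outreach Check-in ends 10:00 → clear.
Planning Sync: starts 16:30 at or after Outreach Check-in ends 10:00 → clear.
Safety Check-in: starts 17:00 at or after Outreach Check-in ends 10:00 → clear.
Budget Standup: starts 19:50 at or after Outreach Check-in ends 10:00 → clear.
Outreach Check-in overlaps Outreach Call.

Yes — it overlaps Outreach Call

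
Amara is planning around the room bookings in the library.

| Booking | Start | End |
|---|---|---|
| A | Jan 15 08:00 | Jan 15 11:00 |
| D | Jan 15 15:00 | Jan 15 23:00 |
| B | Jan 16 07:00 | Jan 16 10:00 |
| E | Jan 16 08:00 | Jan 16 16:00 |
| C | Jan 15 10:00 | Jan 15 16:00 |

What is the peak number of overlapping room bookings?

2

Sweep the timeline, counting +1 at each start and −1 at each end (ends before starts at a tie):
Jan 15 08:00 start A → 1
Jan 15 10:00 start C → 2
Jan 15 11:00 end A → 1
Jan 15 15:00 start D → 2
Jan 15 16:00 end C → 1
Jan 15 23:00 end D → 0
Jan 16 07:00 start B → 1
Jan 16 08:00 start E → 2
Jan 16 10:00 end B → 1
Jan 16 16:00 end E → 0
Peak is 2, at Jan 15 10:00 (A, C).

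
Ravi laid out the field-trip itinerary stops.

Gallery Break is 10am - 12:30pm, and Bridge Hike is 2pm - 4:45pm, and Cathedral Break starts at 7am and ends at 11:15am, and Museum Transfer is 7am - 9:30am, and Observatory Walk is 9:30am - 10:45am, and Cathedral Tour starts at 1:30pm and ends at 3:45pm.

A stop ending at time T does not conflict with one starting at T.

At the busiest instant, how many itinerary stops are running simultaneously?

3

Sort all start/end points and keep a running count:
7am start Cathedral Break → 1
7am start Museum Transfer → 2
9:30am end Museum Transfer → 1
9:30am start Observatory Walk → 2
10am start Gallery Break → 3
10:45am end Observatory Walk → 2
11:15am end Cathedral Break → 1
12:30pm end Gallery Break → 0
1:30pm start Cathedral Tour → 1
2pm start Bridge Hike → 2
3:45pm end Cathedral Tour → 1
4:45pm end Bridge Hike → 0
Peak is 3, at 10am (Cathedral Break, Gallery Break, Observatory Walk).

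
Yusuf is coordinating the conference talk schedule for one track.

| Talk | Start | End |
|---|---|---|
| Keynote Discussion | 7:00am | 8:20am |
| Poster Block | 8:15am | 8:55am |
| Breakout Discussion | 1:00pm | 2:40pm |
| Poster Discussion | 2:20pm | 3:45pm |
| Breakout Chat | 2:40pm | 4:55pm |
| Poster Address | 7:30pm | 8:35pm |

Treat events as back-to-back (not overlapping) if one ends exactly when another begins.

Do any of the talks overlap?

Yes

Sorted by start: Keynote Discussion, Poster Block, Breakout Discussion, Poster Discussion, Breakout Chat, Poster Address.
Poster Block starts before Keynote Discussion ends → Keynote Discussion and Poster Block overlap.
That's a conflict, so the schedule is not conflict-free.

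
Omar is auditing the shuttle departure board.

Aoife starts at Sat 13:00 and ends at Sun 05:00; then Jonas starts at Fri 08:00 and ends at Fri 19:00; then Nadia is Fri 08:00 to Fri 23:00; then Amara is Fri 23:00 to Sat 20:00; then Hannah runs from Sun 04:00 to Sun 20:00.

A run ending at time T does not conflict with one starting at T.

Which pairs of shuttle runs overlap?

Check each pair: they overlap iff neither finishes before the other starts.
Sorted by start: Jonas, Nadia, Amara, Aoife, Hannah.
Nadia starts before Jonas ends → Jonas and Nadia overlap.
Amara starts after Jonas ends — done with Jonas.
Amara starts exactly when Nadia ends (back-to-back, no overlap) — done with Nadia.
Aoife starts before Amara ends → Amara and Aoife overlap.
Hannah starts after Amara ends.
Hannah starts before Aoife ends → Aoife and Hannah overlap.

Amara & Aoife, Aoife & Hannah, Jonas & Nadia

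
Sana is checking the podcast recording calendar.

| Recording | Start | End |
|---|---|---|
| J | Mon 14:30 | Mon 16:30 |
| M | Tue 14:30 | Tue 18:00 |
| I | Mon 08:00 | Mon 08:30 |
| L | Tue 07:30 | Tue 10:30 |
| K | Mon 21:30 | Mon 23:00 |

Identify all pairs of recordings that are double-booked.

Sorted by start: I, J, K, L, M.
J starts after I ends, so I has no further overlaps.
K starts after J ends, so J has no further overlaps.
L starts after K ends, so K has no further overlaps.
M starts after L ends.

no overlapping pairs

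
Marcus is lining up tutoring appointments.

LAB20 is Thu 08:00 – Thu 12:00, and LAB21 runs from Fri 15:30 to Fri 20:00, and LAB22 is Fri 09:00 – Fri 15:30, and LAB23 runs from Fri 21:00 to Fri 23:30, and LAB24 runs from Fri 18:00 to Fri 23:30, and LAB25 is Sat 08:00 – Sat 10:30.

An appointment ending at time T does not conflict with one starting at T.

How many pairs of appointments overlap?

2

Sorted by start: LAB20, LAB22, LAB21, LAB24, LAB23, LAB25.
LAB22 starts after LAB20 ends — done with LAB20.
LAB21 starts exactly when LAB22 ends (back-to-back, no overlap) — done with LAB22.
LAB24 starts before LAB21 ends → LAB21 and LAB24 overlap.
LAB23 starts after LAB21 ends — done with LAB21.
LAB23 starts before LAB24 ends → LAB24 and LAB23 overlap.
LAB25 starts after LAB24 ends.
LAB25 starts after LAB23 ends.
Overlapping pairs: LAB21 & LAB24, LAB23 & LAB24 — 2 in total.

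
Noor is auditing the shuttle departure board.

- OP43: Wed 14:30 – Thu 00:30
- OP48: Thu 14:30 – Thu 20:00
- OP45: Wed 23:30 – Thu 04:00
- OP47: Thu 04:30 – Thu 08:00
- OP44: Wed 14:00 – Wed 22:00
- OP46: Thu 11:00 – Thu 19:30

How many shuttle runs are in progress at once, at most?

2

Sweep the timeline, counting +1 at each start and −1 at each end (ends before starts at a tie):
Wed 14:00 start OP44 → 1
Wed 14:30 start OP43 → 2
Wed 22:00 end OP44 → 1
Wed 23:30 start OP45 → 2
Thu 00:30 end OP43 → 1
Thu 04:00 end OP45 → 0
Thu 04:30 start OP47 → 1
Thu 08:00 end OP47 → 0
Thu 11:00 start OP46 → 1
Thu 14:30 start OP48 → 2
Thu 19:30 end OP46 → 1
Thu 20:00 end OP48 → 0
Peak is 2, at Wed 14:30 (OP43, OP44).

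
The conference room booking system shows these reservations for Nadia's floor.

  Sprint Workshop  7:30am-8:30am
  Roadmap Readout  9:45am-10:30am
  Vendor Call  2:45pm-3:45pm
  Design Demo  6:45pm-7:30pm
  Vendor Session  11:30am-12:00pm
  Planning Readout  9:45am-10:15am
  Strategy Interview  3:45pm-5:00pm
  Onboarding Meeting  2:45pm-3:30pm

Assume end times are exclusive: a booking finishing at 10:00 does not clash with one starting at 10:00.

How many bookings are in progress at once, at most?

2

Sweep the timeline, counting +1 at each start and −1 at each end (ends before starts at a tie):
7:30am start Sprint Workshop → 1
8:30am end Sprint Workshop → 0
9:45am start Planning Readout → 1
9:45am start Roadmap Readout → 2
10:15am end Planning Readout → 1
10:30am end Roadmap Readout → 0
11:30am start Vendor Session → 1
12:00pm end Vendor Session → 0
2:45pm start Onboarding Meeting → 1
2:45pm start Vendor Call → 2
3:30pm end Onboarding Meeting → 1
3:45pm end Vendor Call → 0
3:45pm start Strategy Interview → 1
5:00pm end Strategy Interview → 0
6:45pm start Design Demo → 1
7:30pm end Design Demo → 0
Peak is 2, at 9:45am (Planning Readout, Roadmap Readout).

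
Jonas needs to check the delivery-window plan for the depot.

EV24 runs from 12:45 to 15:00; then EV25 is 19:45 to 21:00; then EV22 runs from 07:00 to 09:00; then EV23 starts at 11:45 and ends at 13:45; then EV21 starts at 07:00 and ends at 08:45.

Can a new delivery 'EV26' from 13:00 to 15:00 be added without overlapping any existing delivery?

No — it overlaps EV23, EV24

EV21: ends 08:45 at or before EV26 starts 13:00 → clear.
EV22: ends 09:00 at or before EV26 starts 13:00 → clear.
EV23: starts 11:45 before EV26 ends 15:00, and ends 13:45 after EV26 starts 13:00 → overlap.
EV24: starts 12:45 before EV26 ends 15:00, and ends 15:00 after EV26 starts 13:00 → overlap.
EV25: starts 19:45 at or after EV26 ends 15:00 → clear.
EV26 overlaps EV23, EV24.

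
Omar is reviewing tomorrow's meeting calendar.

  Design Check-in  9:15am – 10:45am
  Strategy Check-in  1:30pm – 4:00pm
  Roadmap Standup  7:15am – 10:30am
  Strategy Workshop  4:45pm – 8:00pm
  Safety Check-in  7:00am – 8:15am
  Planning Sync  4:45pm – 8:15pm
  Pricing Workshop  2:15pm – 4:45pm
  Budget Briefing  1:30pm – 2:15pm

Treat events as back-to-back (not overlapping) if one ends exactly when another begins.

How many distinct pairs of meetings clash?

5

Sorted by start: Safety Check-in, Roadmap Standup, Design Check-in, Strategy Check-in, Budget Briefing, Pricing Workshop, Strategy Workshop, Planning Sync.
Roadmap Standup starts before Safety Check-in ends → Safety Check-in and Roadmap Standup overlap.
Design Check-in starts after Safety Check-in ends, so Safety Check-in has no further overlaps.
Design Check-in starts before Roadmap Standup ends → Roadmap Standup and Design Check-in overlap.
Strategy Check-in starts after Roadmap Standup ends, so Roadmap Standup has no further overlaps.
Strategy Check-in starts after Design Check-in ends, so Design Check-in has no further overlaps.
Budget Briefing starts before Strategy Check-in ends → Strategy Check-in and Budget Briefing overlap.
Pricing Workshop starts before Strategy Check-in ends → Strategy Check-in and Pricing Workshop overlap.
Strategy Workshop starts after Strategy Check-in ends, so Strategy Check-in has no further overlaps.
Pricing Workshop starts exactly when Budget Briefing ends (back-to-back, no overlap), so Budget Briefing has no further overlaps.
Strategy Workshop starts exactly when Pricing Workshop ends (back-to-back, no overlap), so Pricing Workshop has no further overlaps.
Planning Sync starts before Strategy Workshop ends → Strategy Workshop and Planning Sync overlap.
Overlapping pairs: Budget Briefing & Strategy Check-in, Design Check-in & Roadmap Standup, Planning Sync & Strategy Workshop, Pricing Workshop & Strategy Check-in, Roadmap Standup & Safety Check-in — 5 in total.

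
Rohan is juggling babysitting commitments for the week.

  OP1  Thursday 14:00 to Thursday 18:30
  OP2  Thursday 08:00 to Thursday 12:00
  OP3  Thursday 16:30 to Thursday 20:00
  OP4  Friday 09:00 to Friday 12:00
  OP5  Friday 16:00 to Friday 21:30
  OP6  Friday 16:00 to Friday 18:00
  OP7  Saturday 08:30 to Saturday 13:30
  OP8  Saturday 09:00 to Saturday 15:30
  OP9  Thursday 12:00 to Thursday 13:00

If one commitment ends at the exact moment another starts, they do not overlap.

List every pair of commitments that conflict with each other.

OP1 & OP3, OP5 & OP6, OP7 & OP8

Sorted by start: OP2, OP9, OP1, OP3, OP4, OP5, OP6, OP7, OP8.
OP9 starts exactly when OP2 ends (back-to-back, no overlap) — done with OP2.
OP1 starts after OP9 ends — done with OP9.
OP3 starts before OP1 ends → OP1 and OP3 overlap.
OP4 starts after OP1 ends — done with OP1.
OP4 starts after OP3 ends — done with OP3.
OP5 starts after OP4 ends — done with OP4.
OP6 starts before OP5 ends → OP5 and OP6 overlap.
OP7 starts after OP5 ends — done with OP5.
OP7 starts after OP6 ends — done with OP6.
OP8 starts before OP7 ends → OP7 and OP8 overlap.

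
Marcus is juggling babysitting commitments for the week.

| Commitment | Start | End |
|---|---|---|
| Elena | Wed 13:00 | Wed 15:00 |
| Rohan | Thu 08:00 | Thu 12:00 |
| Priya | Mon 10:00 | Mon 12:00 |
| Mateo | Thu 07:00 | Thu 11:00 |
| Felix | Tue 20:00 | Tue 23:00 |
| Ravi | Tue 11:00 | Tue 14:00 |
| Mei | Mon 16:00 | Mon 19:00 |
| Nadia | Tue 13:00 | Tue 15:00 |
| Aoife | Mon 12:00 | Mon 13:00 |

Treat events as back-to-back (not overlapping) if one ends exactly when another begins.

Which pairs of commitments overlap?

Mateo & Rohan, Nadia & Ravi

Sorted by start: Priya, Aoife, Mei, Ravi, Nadia, Felix, Elena, Mateo, Rohan.
Aoife starts exactly when Priya ends (back-to-back, no overlap), so Priya has no further overlaps.
Mei starts after Aoife ends, so Aoife has no further overlaps.
Ravi starts after Mei ends, so Mei has no further overlaps.
Nadia starts before Ravi ends → Ravi and Nadia overlap.
Felix starts after Ravi ends, so Ravi has no further overlaps.
Felix starts after Nadia ends, so Nadia has no further overlaps.
Elena starts after Felix ends, so Felix has no further overlaps.
Mateo starts after Elena ends, so Elena has no further overlaps.
Rohan starts before Mateo ends → Mateo and Rohan overlap.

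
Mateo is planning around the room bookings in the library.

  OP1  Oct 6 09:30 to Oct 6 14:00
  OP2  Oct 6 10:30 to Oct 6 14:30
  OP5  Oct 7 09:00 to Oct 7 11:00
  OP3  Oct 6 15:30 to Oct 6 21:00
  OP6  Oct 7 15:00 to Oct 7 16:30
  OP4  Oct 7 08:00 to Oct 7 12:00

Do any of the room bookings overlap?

Sorted by start: OP1, OP2, OP3, OP4, OP5, OP6.
OP2 starts before OP1 ends → OP1 and OP2 overlap.
That's a conflict, so the schedule is not conflict-free.

Yes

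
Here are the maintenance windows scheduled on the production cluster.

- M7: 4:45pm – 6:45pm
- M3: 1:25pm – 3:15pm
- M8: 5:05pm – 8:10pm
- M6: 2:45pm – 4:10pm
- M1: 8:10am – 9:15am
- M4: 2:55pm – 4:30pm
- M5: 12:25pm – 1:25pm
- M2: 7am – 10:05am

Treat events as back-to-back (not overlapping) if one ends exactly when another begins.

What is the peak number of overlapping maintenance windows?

3

Sort all start/end points and keep a running count:
7am start M2 → 1
8:10am start M1 → 2
9:15am end M1 → 1
10:05am end M2 → 0
12:25pm start M5 → 1
1:25pm end M5 → 0
1:25pm start M3 → 1
2:45pm start M6 → 2
2:55pm start M4 → 3
3:15pm end M3 → 2
4:10pm end M6 → 1
4:30pm end M4 → 0
4:45pm start M7 → 1
5:05pm start M8 → 2
6:45pm end M7 → 1
8:10pm end M8 → 0
Peak is 3, at 2:55pm (M3, M4, M6).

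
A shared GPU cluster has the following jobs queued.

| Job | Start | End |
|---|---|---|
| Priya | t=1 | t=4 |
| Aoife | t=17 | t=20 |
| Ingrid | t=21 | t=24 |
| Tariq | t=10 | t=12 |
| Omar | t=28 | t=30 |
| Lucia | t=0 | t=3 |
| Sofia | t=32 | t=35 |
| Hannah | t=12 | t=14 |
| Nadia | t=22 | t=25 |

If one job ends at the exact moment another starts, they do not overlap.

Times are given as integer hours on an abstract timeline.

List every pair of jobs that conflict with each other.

Sorted by start: Lucia, Priya, Tariq, Hannah, Aoife, Ingrid, Nadia, Omar, Sofia.
Priya starts before Lucia ends → Lucia and Priya overlap.
Tariq starts after Lucia ends — done with Lucia.
Tariq starts after Priya ends — done with Priya.
Hannah starts exactly when Tariq ends (back-to-back, no overlap) — done with Tariq.
Aoife starts after Hannah ends — done with Hannah.
Ingrid starts after Aoife ends — done with Aoife.
Nadia starts before Ingrid ends → Ingrid and Nadia overlap.
Omar starts after Ingrid ends — done with Ingrid.
Omar starts after Nadia ends — done with Nadia.
Sofia starts after Omar ends.

Ingrid & Nadia, Lucia & Priya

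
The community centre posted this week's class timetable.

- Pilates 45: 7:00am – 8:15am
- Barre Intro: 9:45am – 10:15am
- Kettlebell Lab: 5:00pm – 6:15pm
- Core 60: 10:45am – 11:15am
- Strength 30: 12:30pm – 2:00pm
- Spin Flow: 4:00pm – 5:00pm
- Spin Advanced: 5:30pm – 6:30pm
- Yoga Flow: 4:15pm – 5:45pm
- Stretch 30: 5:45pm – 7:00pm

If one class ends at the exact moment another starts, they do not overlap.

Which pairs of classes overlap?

Check each pair: they overlap iff neither finishes before the other starts.
Sorted by start: Pilates 45, Barre Intro, Core 60, Strength 30, Spin Flow, Yoga Flow, Kettlebell Lab, Spin Advanced, Stretch 30.
Barre Intro starts after Pilates 45 ends; Pilates 45 is clear from here.
Core 60 starts after Barre Intro ends; Barre Intro is clear from here.
Strength 30 starts after Core 60 ends; Core 60 is clear from here.
Spin Flow starts after Strength 30 ends; Strength 30 is clear from here.
Yoga Flow starts before Spin Flow ends → Spin Flow and Yoga Flow overlap.
Kettlebell Lab starts exactly when Spin Flow ends (back-to-back, no overlap); Spin Flow is clear from here.
Kettlebell Lab starts before Yoga Flow ends → Yoga Flow and Kettlebell Lab overlap.
Spin Advanced starts before Yoga Flow ends → Yoga Flow and Spin Advanced overlap.
Stretch 30 starts exactly when Yoga Flow ends (back-to-back, no overlap).
Spin Advanced starts before Kettlebell Lab ends → Kettlebell Lab and Spin Advanced overlap.
Stretch 30 starts before Kettlebell Lab ends → Kettlebell Lab and Stretch 30 overlap.
Stretch 30 starts before Spin Advanced ends → Spin Advanced and Stretch 30 overlap.

Kettlebell Lab & Spin Advanced, Kettlebell Lab & Stretch 30, Kettlebell Lab & Yoga Flow, Spin Advanced & Stretch 30, Spin Advanced & Yoga Flow, Spin Flow & Yoga Flow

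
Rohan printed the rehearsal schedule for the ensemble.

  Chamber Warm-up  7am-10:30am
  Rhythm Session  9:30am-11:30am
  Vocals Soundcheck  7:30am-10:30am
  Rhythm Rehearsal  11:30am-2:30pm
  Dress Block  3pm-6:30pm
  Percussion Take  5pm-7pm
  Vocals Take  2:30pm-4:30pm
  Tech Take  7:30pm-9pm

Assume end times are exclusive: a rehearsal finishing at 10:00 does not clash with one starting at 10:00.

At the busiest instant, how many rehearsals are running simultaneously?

Walk through starts and ends in time order (an end at T is processed before a start at T):
7am start Chamber Warm-up → 1
7:30am start Vocals Soundcheck → 2
9:30am start Rhythm Session → 3
10:30am end Chamber Warm-up → 2
10:30am end Vocals Soundcheck → 1
11:30am end Rhythm Session → 0
11:30am start Rhythm Rehearsal → 1
2:30pm end Rhythm Rehearsal → 0
2:30pm start Vocals Take → 1
3pm start Dress Block → 2
4:30pm end Vocals Take → 1
5pm start Percussion Take → 2
6:30pm end Dress Block → 1
7pm end Percussion Take → 0
7:30pm start Tech Take → 1
9pm end Tech Take → 0
Peak is 3, at 9:30am (Chamber Warm-up, Rhythm Session, Vocals Soundcheck).

3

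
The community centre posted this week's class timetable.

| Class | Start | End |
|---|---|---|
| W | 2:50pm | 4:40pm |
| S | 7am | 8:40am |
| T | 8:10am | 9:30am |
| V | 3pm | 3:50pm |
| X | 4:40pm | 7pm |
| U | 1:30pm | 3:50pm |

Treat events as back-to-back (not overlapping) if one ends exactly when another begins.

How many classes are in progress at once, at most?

3

Walk through starts and ends in time order (an end at T is processed before a start at T):
7am start S → 1
8:10am start T → 2
8:40am end S → 1
9:30am end T → 0
1:30pm start U → 1
2:50pm start W → 2
3pm start V → 3
3:50pm end U → 2
3:50pm end V → 1
4:40pm end W → 0
4:40pm start X → 1
7pm end X → 0
Peak is 3, at 3pm (U, V, W).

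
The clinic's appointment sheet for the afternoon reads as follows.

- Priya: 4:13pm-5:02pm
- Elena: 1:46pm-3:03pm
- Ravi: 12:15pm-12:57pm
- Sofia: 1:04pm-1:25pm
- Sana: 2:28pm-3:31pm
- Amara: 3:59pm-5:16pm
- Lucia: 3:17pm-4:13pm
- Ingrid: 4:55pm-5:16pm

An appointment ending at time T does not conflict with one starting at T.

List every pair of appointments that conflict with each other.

Sorted by start: Ravi, Sofia, Elena, Sana, Lucia, Amara, Priya, Ingrid.
Sofia starts after Ravi ends, so Ravi has no further overlaps.
Elena starts after Sofia ends, so Sofia has no further overlaps.
Sana starts before Elena ends → Elena and Sana overlap.
Lucia starts after Elena ends, so Elena has no further overlaps.
Lucia starts before Sana ends → Sana and Lucia overlap.
Amara starts after Sana ends, so Sana has no further overlaps.
Amara starts before Lucia ends → Lucia and Amara overlap.
Priya starts exactly when Lucia ends (back-to-back, no overlap), so Lucia has no further overlaps.
Priya starts before Amara ends → Amara and Priya overlap.
Ingrid starts before Amara ends → Amara and Ingrid overlap.
Ingrid starts before Priya ends → Priya and Ingrid overlap.

Amara & Ingrid, Amara & Lucia, Amara & Priya, Elena & Sana, Ingrid & Priya, Lucia & Sana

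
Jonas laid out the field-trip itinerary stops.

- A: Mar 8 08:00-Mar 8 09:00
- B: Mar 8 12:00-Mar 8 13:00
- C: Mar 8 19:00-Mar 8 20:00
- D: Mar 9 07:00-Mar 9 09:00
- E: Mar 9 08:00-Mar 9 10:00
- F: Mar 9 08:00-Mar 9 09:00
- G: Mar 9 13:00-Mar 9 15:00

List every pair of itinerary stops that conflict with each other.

Sorted by start: A, B, C, D, E, F, G.
B starts after A ends; A is clear from here.
C starts after B ends; B is clear from here.
D starts after C ends; C is clear from here.
E starts before D ends → D and E overlap.
F starts before D ends → D and F overlap.
G starts after D ends.
F starts before E ends → E and F overlap.
G starts after E ends.
G starts after F ends.

D & E, D & F, E & F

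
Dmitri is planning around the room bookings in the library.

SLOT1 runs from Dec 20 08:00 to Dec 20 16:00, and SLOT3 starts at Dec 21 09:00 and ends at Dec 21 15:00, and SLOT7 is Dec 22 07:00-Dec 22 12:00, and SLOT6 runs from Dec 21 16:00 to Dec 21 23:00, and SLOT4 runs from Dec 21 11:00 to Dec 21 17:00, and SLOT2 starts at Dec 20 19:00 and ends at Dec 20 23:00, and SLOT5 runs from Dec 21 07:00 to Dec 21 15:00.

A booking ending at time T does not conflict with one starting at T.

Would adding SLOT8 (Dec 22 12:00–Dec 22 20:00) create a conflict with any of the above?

SLOT1: ends Dec 20 16:00 at or before SLOT8 starts Dec 22 12:00 → clear.
SLOT2: ends Dec 20 23:00 at or before SLOT8 starts Dec 22 12:00 → clear.
SLOT5: ends Dec 21 15:00 at or before SLOT8 starts Dec 22 12:00 → clear.
SLOT3: ends Dec 21 15:00 at or before SLOT8 starts Dec 22 12:00 → clear.
SLOT4: ends Dec 21 17:00 at or before SLOT8 starts Dec 22 12:00 → clear.
SLOT6: ends Dec 21 23:00 at or before SLOT8 starts Dec 22 12:00 → clear.
SLOT7: ends Dec 22 12:00 at or before SLOT8 starts Dec 22 12:00 → clear.

No — it doesn't clash with anything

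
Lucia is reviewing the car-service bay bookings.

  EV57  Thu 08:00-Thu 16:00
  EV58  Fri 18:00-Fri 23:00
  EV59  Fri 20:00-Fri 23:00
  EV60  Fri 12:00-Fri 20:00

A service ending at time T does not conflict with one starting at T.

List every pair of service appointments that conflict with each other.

Sorted by start: EV57, EV60, EV58, EV59.
EV60 starts after EV57 ends — done with EV57.
EV58 starts before EV60 ends → EV60 and EV58 overlap.
EV59 starts exactly when EV60 ends (back-to-back, no overlap).
EV59 starts before EV58 ends → EV58 and EV59 overlap.

EV58 & EV59, EV58 & EV60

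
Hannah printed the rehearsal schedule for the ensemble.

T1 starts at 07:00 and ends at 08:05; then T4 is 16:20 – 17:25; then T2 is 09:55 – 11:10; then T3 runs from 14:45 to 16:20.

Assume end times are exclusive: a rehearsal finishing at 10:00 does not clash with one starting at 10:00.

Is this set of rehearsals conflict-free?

Yes

Check each pair: they overlap iff neither finishes before the other starts.
Sorted by start: T1, T2, T3, T4.
T2 starts after T1 ends — done with T1.
T3 starts after T2 ends — done with T2.
T4 starts exactly when T3 ends (back-to-back, no overlap).
Every pair is clear; the schedule has no overlaps.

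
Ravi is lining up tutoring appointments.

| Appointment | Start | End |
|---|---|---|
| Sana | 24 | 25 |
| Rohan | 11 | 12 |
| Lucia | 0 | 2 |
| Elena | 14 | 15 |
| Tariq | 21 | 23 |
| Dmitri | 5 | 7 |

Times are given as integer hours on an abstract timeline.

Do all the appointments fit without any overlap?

Yes

Sorted by start: Lucia, Dmitri, Rohan, Elena, Tariq, Sana.
Dmitri starts after Lucia ends; Lucia is clear from here.
Rohan starts after Dmitri ends; Dmitri is clear from here.
Elena starts after Rohan ends; Rohan is clear from here.
Tariq starts after Elena ends; Elena is clear from here.
Sana starts after Tariq ends.
Every pair is clear; the schedule has no overlaps.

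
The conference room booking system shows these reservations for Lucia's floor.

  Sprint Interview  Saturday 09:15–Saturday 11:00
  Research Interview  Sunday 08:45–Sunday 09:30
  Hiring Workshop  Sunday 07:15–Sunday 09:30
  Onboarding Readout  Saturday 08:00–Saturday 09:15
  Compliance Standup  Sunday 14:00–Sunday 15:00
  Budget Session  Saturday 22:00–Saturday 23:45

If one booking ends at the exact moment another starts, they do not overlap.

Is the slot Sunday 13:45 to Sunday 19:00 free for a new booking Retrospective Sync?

Onboarding Readout: ends Saturday 09:15 at or before Retrospective Sync starts Sunday 13:45 → clear.
Sprint Interview: ends Saturday 11:00 at or before Retrospective Sync starts Sunday 13:45 → clear.
Budget Session: ends Saturday 23:45 at or before Retrospective Sync starts Sunday 13:45 → clear.
Hiring Workshop: ends Sunday 09:30 at or before Retrospective Sync starts Sunday 13:45 → clear.
Research Interview: ends Sunday 09:30 at or before Retrospective Sync starts Sunday 13:45 → clear.
Compliance Standup: starts Sunday 14:00 before Retrospective Sync ends Sunday 19:00, and ends Sunday 15:00 after Retrospective Sync starts Sunday 13:45 → overlap.
Retrospective Sync overlaps Compliance Standup.

No — it overlaps Compliance Standup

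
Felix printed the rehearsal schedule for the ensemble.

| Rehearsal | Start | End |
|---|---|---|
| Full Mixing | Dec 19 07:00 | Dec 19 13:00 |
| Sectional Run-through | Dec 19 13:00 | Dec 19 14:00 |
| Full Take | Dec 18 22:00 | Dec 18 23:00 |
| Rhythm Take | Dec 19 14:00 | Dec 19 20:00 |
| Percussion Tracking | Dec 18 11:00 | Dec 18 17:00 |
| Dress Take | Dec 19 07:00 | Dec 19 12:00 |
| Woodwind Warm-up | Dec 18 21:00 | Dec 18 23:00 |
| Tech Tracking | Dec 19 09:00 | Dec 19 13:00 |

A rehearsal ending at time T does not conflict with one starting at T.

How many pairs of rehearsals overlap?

Sorted by start: Percussion Tracking, Woodwind Warm-up, Full Take, Full Mixing, Dress Take, Tech Tracking, Sectional Run-through, Rhythm Take.
Woodwind Warm-up starts after Percussion Tracking ends; Percussion Tracking is clear from here.
Full Take starts before Woodwind Warm-up ends → Woodwind Warm-up and Full Take overlap.
Full Mixing starts after Woodwind Warm-up ends; Woodwind Warm-up is clear from here.
Full Mixing starts after Full Take ends; Full Take is clear from here.
Dress Take starts before Full Mixing ends → Full Mixing and Dress Take overlap.
Tech Tracking starts before Full Mixing ends → Full Mixing and Tech Tracking overlap.
Sectional Run-through starts exactly when Full Mixing ends (back-to-back, no overlap); Full Mixing is clear from here.
Tech Tracking starts before Dress Take ends → Dress Take and Tech Tracking overlap.
Sectional Run-through starts after Dress Take ends; Dress Take is clear from here.
Sectional Run-through starts exactly when Tech Tracking ends (back-to-back, no overlap); Tech Tracking is clear from here.
Rhythm Take starts exactly when Sectional Run-through ends (back-to-back, no overlap).
Overlapping pairs: Dress Take & Full Mixing, Dress Take & Tech Tracking, Full Mixing & Tech Tracking, Full Take & Woodwind Warm-up — 4 in total.

4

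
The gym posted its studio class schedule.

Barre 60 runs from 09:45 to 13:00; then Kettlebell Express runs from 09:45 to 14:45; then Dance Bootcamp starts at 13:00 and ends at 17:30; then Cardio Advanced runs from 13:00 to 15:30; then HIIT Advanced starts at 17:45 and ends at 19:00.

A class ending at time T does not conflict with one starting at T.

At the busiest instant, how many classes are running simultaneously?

3

Walk through starts and ends in time order (an end at T is processed before a start at T):
09:45 start Barre 60 → 1
09:45 start Kettlebell Express → 2
13:00 end Barre 60 → 1
13:00 start Cardio Advanced → 2
13:00 start Dance Bootcamp → 3
14:45 end Kettlebell Express → 2
15:30 end Cardio Advanced → 1
17:30 end Dance Bootcamp → 0
17:45 start HIIT Advanced → 1
19:00 end HIIT Advanced → 0
Peak is 3, at 13:00 (Cardio Advanced, Dance Bootcamp, Kettlebell Express).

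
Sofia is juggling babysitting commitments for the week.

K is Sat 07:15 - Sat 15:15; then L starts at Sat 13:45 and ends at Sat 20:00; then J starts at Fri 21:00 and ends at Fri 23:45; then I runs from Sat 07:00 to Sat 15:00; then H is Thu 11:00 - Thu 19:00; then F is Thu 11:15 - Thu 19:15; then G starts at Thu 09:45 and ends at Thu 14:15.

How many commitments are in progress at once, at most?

3

Sweep the timeline, counting +1 at each start and −1 at each end (ends before starts at a tie):
Thu 09:45 start G → 1
Thu 11:00 start H → 2
Thu 11:15 start F → 3
Thu 14:15 end G → 2
Thu 19:00 end H → 1
Thu 19:15 end F → 0
Fri 21:00 start J → 1
Fri 23:45 end J → 0
Sat 07:00 start I → 1
Sat 07:15 start K → 2
Sat 13:45 start L → 3
Sat 15:00 end I → 2
Sat 15:15 end K → 1
Sat 20:00 end L → 0
Peak is 3, at Thu 11:15 (F, G, H).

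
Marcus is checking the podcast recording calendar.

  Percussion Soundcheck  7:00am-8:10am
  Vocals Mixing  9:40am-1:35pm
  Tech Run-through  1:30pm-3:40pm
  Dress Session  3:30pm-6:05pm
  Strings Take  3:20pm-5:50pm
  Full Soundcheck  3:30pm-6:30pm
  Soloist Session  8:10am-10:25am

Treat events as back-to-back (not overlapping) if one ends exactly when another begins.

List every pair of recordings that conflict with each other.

Sorted by start: Percussion Soundcheck, Soloist Session, Vocals Mixing, Tech Run-through, Strings Take, Dress Session, Full Soundcheck.
Soloist Session starts exactly when Percussion Soundcheck ends (back-to-back, no overlap); Percussion Soundcheck is clear from here.
Vocals Mixing starts before Soloist Session ends → Soloist Session and Vocals Mixing overlap.
Tech Run-through starts after Soloist Session ends; Soloist Session is clear from here.
Tech Run-through starts before Vocals Mixing ends → Vocals Mixing and Tech Run-through overlap.
Strings Take starts after Vocals Mixing ends; Vocals Mixing is clear from here.
Strings Take starts before Tech Run-through ends → Tech Run-through and Strings Take overlap.
Dress Session starts before Tech Run-through ends → Tech Run-through and Dress Session overlap.
Full Soundcheck starts before Tech Run-through ends → Tech Run-through and Full Soundcheck overlap.
Dress Session starts before Strings Take ends → Strings Take and Dress Session overlap.
Full Soundcheck starts before Strings Take ends → Strings Take and Full Soundcheck overlap.
Full Soundcheck starts before Dress Session ends → Dress Session and Full Soundcheck overlap.

Dress Session & Full Soundcheck, Dress Session & Strings Take, Dress Session & Tech Run-through, Full Soundcheck & Strings Take, Full Soundcheck & Tech Run-through, Soloist Session & Vocals Mixing, Strings Take & Tech Run-through, Tech Run-through & Vocals Mixing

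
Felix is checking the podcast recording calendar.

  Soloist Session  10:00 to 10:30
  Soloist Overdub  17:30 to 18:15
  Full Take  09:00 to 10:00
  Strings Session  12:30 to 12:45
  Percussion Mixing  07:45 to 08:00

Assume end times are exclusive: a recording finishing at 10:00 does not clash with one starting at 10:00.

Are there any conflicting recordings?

Sorted by start: Percussion Mixing, Full Take, Soloist Session, Strings Session, Soloist Overdub.
Full Take starts after Percussion Mixing ends, so nothing later overlaps Percussion Mixing either.
Soloist Session starts exactly when Full Take ends (back-to-back, no overlap), so nothing later overlaps Full Take either.
Strings Session starts after Soloist Session ends, so nothing later overlaps Soloist Session either.
Soloist Overdub starts after Strings Session ends.
Every pair is clear; the schedule has no overlaps.

No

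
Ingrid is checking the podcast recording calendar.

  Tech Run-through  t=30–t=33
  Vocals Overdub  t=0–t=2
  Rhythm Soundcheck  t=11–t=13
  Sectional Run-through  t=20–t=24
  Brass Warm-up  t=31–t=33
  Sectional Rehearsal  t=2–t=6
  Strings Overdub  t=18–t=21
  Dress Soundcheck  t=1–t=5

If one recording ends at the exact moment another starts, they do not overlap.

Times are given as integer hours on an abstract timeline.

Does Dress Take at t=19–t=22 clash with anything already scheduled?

Vocals Overdub: ends t=2 at or before Dress Take starts t=19 → clear.
Dress Soundcheck: ends t=5 at or before Dress Take starts t=19 → clear.
Sectional Rehearsal: ends t=6 at or before Dress Take starts t=19 → clear.
Rhythm Soundcheck: ends t=13 at or before Dress Take starts t=19 → clear.
Strings Overdub: starts t=18 before Dress Take ends t=22, and ends t=21 after Dress Take starts t=19 → overlap.
Sectional Run-through: starts t=20 before Dress Take ends t=22, and ends t=24 after Dress Take starts t=19 → overlap.
Tech Run-through: starts t=30 at or after Dress Take ends t=22 → clear.
Brass Warm-up: starts t=31 at or after Dress Take ends t=22 → clear.
Dress Take overlaps Sectional Run-through, Strings Overdub.

Yes — it overlaps Sectional Run-through, Strings Overdub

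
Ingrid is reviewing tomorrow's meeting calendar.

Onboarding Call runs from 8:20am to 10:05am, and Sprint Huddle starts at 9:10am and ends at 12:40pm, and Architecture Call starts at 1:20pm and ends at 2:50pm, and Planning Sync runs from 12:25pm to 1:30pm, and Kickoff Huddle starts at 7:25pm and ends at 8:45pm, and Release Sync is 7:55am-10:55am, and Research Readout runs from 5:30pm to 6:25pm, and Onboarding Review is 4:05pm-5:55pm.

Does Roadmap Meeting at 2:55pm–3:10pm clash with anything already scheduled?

No — it doesn't clash with anything

Release Sync: ends 10:55am at or before Roadmap Meeting starts 2:55pm → clear.
Onboarding Call: ends 10:05am at or before Roadmap Meeting starts 2:55pm → clear.
Sprint Huddle: ends 12:40pm at or before Roadmap Meeting starts 2:55pm → clear.
Planning Sync: ends 1:30pm at or before Roadmap Meeting starts 2:55pm → clear.
Architecture Call: ends 2:50pm at or before Roadmap Meeting starts 2:55pm → clear.
Onboarding Review: starts 4:05pm at or after Roadmap Meeting ends 3:10pm → clear.
Research Readout: starts 5:30pm at or after Roadmap Meeting ends 3:10pm → clear.
Kickoff Huddle: starts 7:25pm at or after Roadmap Meeting ends 3:10pm → clear.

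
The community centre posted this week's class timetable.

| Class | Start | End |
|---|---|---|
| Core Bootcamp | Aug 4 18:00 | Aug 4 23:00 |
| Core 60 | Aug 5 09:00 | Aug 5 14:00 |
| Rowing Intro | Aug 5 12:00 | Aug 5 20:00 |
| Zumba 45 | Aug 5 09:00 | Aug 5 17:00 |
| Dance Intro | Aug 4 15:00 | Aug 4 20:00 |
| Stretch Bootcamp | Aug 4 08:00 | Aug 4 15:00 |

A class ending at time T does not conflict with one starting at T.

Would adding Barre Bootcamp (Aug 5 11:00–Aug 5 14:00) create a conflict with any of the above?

Stretch Bootcamp: ends Aug 4 15:00 at or before Barre Bootcamp starts Aug 5 11:00 → clear.
Dance Intro: ends Aug 4 20:00 at or before Barre Bootcamp starts Aug 5 11:00 → clear.
Core Bootcamp: ends Aug 4 23:00 at or before Barre Bootcamp starts Aug 5 11:00 → clear.
Zumba 45: starts Aug 5 09:00 before Barre Bootcamp ends Aug 5 14:00, and ends Aug 5 17:00 after Barre Bootcamp starts Aug 5 11:00 → overlap.
Core 60: starts Aug 5 09:00 before Barre Bootcamp ends Aug 5 14:00, and ends Aug 5 14:00 after Barre Bootcamp starts Aug 5 11:00 → overlap.
Rowing Intro: starts Aug 5 12:00 before Barre Bootcamp ends Aug 5 14:00, and ends Aug 5 20:00 after Barre Bootcamp starts Aug 5 11:00 → overlap.
Barre Bootcamp overlaps Zumba 45, Rowing Intro, Core 60.

Yes — it overlaps Core 60, Rowing Intro, Zumba 45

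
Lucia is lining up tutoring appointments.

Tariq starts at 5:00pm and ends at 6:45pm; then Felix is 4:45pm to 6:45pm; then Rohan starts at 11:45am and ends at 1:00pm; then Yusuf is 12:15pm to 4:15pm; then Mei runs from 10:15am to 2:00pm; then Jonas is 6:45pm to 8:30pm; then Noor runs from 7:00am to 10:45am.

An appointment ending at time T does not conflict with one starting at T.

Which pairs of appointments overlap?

Felix & Tariq, Mei & Noor, Mei & Rohan, Mei & Yusuf, Rohan & Yusuf

Check each pair: they overlap iff neither finishes before the other starts.
Sorted by start: Noor, Mei, Rohan, Yusuf, Felix, Tariq, Jonas.
Mei starts before Noor ends → Noor and Mei overlap.
Rohan starts after Noor ends, so Noor has no further overlaps.
Rohan starts before Mei ends → Mei and Rohan overlap.
Yusuf starts before Mei ends → Mei and Yusuf overlap.
Felix starts after Mei ends, so Mei has no further overlaps.
Yusuf starts before Rohan ends → Rohan and Yusuf overlap.
Felix starts after Rohan ends, so Rohan has no further overlaps.
Felix starts after Yusuf ends, so Yusuf has no further overlaps.
Tariq starts before Felix ends → Felix and Tariq overlap.
Jonas starts exactly when Felix ends (back-to-back, no overlap).
Jonas starts exactly when Tariq ends (back-to-back, no overlap).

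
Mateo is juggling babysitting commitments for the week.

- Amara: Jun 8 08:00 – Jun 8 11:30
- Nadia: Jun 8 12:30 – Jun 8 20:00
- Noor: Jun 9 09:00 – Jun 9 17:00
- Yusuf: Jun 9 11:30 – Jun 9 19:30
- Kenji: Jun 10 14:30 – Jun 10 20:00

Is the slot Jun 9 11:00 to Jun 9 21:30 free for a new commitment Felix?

Amara: ends Jun 8 11:30 at or before Felix starts Jun 9 11:00 → clear.
Nadia: ends Jun 8 20:00 at or before Felix starts Jun 9 11:00 → clear.
Noor: starts Jun 9 09:00 before Felix ends Jun 9 21:30, and ends Jun 9 17:00 after Felix starts Jun 9 11:00 → overlap.
Yusuf: starts Jun 9 11:30 before Felix ends Jun 9 21:30, and ends Jun 9 19:30 after Felix starts Jun 9 11:00 → overlap.
Kenji: starts Jun 10 14:30 at or after Felix ends Jun 9 21:30 → clear.
Felix overlaps Noor, Yusuf.

No — it overlaps Noor, Yusuf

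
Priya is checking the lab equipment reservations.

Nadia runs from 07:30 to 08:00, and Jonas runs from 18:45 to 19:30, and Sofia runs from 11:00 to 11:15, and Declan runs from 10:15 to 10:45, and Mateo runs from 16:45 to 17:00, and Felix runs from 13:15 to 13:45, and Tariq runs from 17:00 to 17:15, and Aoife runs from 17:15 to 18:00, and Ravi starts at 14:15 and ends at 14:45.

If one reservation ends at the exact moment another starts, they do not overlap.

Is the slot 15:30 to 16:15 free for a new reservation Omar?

Yes — the slot is free

Nadia: ends 08:00 at or before Omar starts 15:30 → clear.
Declan: ends 10:45 at or before Omar starts 15:30 → clear.
Sofia: ends 11:15 at or before Omar starts 15:30 → clear.
Felix: ends 13:45 at or before Omar starts 15:30 → clear.
Ravi: ends 14:45 at or before Omar starts 15:30 → clear.
Mateo: starts 16:45 at or after Omar ends 16:15 → clear.
Tariq: starts 17:00 at or after Omar ends 16:15 → clear.
Aoife: starts 17:15 at or after Omar ends 16:15 → clear.
Jonas: starts 18:45 at or after Omar ends 16:15 → clear.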